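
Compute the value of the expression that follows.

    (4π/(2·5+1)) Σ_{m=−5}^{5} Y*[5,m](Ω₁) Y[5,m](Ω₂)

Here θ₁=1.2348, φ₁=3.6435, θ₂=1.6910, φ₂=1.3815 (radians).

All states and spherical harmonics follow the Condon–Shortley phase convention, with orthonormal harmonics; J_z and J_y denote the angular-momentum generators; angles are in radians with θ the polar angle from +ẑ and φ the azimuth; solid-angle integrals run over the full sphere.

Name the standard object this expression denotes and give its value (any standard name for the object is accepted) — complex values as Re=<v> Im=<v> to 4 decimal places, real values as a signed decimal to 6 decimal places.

This sum is the spherical-harmonic addition theorem: it equals the Legendre polynomial P_l(cos γ) of the angle γ between the two directions.
Addition theorem: P_5(cos γ) = (4π/11) Σ_m Y*_{lm}(Ω₁) Y_{lm}(Ω₂), m = −5…5:
  m=-5: Y*=+0.280844-0.205653i  Y=+0.363188-0.261656i  product +0.048189-0.148175i
  m=-4: Y*=-0.162640+0.348327i  Y=-0.124260-0.117439i  product +0.061117-0.024183i
  m=-3: Y*=+0.000409+0.006281i  Y=+0.158506-0.248444i  product +0.001625+0.000894i
  m=-2: Y*=-0.180255-0.283100i  Y=-0.178092-0.070842i  product +0.012047+0.063187i
  m=-1: Y*=+0.072566+0.039823i  Y=+0.048047-0.250779i  product +0.013473-0.016285i
  m=+0: Y*=+0.313679-0.000000i  Y=-0.196427+0.000000i  product -0.061615+0.000000i
  m=+1: Y*=-0.072566+0.039823i  Y=-0.048047-0.250779i  product +0.013473+0.016285i
  m=+2: Y*=-0.180255+0.283100i  Y=-0.178092+0.070842i  product +0.012047-0.063187i
  m=+3: Y*=-0.000409+0.006281i  Y=-0.158506-0.248444i  product +0.001625-0.000894i
  m=+4: Y*=-0.162640-0.348327i  Y=-0.124260+0.117439i  product +0.061117+0.024183i
  m=+5: Y*=-0.280844-0.205653i  Y=-0.363188-0.261656i  product +0.048189+0.148175i
Total Σ_m = +0.211287+0.000000i. Multiply by 1.142397: +0.241373+0.000000i. P_5(cos γ) = 0.241373

Legendre polynomial (addition theorem), +0.241373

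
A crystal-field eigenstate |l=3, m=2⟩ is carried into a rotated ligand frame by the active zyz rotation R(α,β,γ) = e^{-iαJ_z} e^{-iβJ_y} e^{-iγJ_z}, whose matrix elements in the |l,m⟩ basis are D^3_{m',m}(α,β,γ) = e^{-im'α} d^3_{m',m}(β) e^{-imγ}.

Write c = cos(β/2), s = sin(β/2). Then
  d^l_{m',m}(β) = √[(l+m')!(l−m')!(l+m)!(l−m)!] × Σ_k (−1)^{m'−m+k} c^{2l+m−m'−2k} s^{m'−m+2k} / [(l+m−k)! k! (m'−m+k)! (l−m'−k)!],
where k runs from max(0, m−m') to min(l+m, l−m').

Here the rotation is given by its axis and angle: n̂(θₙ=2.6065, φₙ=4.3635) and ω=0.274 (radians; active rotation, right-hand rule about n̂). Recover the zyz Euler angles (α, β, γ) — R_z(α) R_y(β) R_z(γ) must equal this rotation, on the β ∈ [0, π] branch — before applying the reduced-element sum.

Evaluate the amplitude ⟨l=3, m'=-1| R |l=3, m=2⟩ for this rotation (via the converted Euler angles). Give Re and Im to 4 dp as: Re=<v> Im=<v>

Axis–angle → zyz. n̂ = (sinθₙcosφₙ, sinθₙsinφₙ, cosθₙ) = (-0.174318, -0.479200, -0.860221), ω = 0.2740.
R = I cosω + sinω [n̂]ₓ + (1−cosω) n̂n̂ᵀ gives
  R = [+0.963830, +0.235879, -0.124070; -0.229646, +0.971262, +0.062545; +0.135258, -0.031791, +0.990300]
β = atan2(√(R₁₃²+R₂₃²), R₃₃) = 0.139394; α = atan2(R₂₃, R₁₃) mod 2π = 2.674662; γ = atan2(R₃₂, −R₃₁) mod 2π = 3.372440
Split into d^3_{-1,2}(β=0.1394) × two z-phases.
c=cos(0.139394/2)=0.997572, s=sin(0.139394/2)=0.069641; N=√[2·24·120·1]=75.894664
k: max(0,(2)−(-1))=3 … min(3+(2),3−(-1))=4
  k=3: (−1)^0·75.8947/(12)·0.9976^3·0.0696^3 = +0.002121
  k=4: (−1)^1·75.8947/(24)·0.9976^1·0.0696^5 = -0.000005
d^3_{-1,2}(0.1394) = +0.002121 -0.000005 = +0.002115
Phases: e^{-i·(-1)·2.6747}=-0.892954+0.450148i, e^{-i·(2)·3.3724}=+0.895299-0.445466i ⇒ D=-0.001267+0.001694i

Re=-0.0013 Im=0.0017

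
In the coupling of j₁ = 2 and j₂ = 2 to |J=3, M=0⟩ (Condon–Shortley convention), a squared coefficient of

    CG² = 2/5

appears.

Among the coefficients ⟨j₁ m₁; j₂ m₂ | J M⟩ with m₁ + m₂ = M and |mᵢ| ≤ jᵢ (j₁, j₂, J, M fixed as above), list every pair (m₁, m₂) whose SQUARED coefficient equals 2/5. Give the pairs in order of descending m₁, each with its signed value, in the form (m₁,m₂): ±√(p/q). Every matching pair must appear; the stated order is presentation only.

Admissible pairs with m₁+m₂ = M = 0: (-2,2), (-1,1), (0,0), (1,-1), (2,-2)
  (m₁,m₂)=(2,-2): CG² = 1/10, CG = +√(1/10)
  (m₁,m₂)=(1,-1): CG² = 2/5, CG = +√(2/5)   ← matches the target
  (m₁,m₂)=(0,0): CG² = 0/1, CG = 0
  (m₁,m₂)=(-1,1): CG² = 2/5, CG = −√(2/5)   ← matches the target
  (m₁,m₂)=(-2,2): CG² = 1/10, CG = −√(1/10)
Pairs with CG² = 2/5: (1,-1): +√(2/5); (-1,1): −√(2/5)

(1,-1): +√(2/5); (-1,1): −√(2/5)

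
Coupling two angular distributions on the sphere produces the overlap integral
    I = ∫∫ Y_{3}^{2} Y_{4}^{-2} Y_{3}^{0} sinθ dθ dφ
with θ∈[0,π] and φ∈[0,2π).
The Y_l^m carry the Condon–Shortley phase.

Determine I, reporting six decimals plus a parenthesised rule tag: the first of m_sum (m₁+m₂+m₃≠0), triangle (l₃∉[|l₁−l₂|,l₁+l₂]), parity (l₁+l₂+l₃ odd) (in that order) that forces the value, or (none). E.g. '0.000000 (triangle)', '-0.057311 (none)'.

m-sum 0 ✓  L=10 even ✓  1≤3≤7 ✓
Π(2lᵢ+1) = 7×9×7 = 441
triangle coeff Δ(3,4,3) = 1/34650
Σ_t [1,3]: t=1:−1/72 t=2:+1/16 t=3:−1/72 = 5/144
(3j)²=2/77 [(3 4 3; 0 0 0)], sign=-1
Σ_t [0,1]: t=0:+1/96 t=1:−1/72 = -1/288
(3j)²=1/462 [(3 4 3; 2 -2 0)], sign=+1
⇒ 4πI² = 3/121
I = (-1)√(3/121/(4π)) = -0.04441841
No selection rule forces the value: the integral is nonzero (none).

-0.044418 (none)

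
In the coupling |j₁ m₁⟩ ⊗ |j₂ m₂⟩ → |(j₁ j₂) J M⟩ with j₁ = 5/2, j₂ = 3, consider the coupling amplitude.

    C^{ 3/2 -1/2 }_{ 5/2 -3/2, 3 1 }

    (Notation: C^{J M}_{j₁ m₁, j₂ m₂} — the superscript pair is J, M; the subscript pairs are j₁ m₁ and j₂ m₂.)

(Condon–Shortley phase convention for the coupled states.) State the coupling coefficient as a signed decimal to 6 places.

−√(7/30) ≈ -0.483046

j₁+j₂−J=4  J+j₁−j₂=1  J−j₁+j₂=2  j₁+j₂+J+1=8
(j₁±m₁, j₂±m₂, J±M) = (1,4,4,2,1,2)
P² = 384/35
sum k=3..4:
  [3] −1/6 = -1/6
  [4] +1/48 = 1/48
S = -7/48
C² = P²·S² = 7/30 ; C = -0.483046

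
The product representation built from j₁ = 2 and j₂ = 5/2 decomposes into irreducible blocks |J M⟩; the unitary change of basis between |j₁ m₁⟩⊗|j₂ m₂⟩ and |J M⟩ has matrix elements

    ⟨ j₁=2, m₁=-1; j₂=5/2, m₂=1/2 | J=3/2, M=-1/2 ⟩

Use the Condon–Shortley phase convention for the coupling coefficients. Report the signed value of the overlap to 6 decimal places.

√[4·3!1!2!/7! · 1!3!3!2!1!2!] = √(48/35)
  +(−1)^2/∏(2,1,1,1,0,1)! = 1/2  (running 1/2)
  +(−1)^3/∏(3,0,0,0,1,2)! = -1/12  (running 5/12)
⟨..|..⟩ = √(48/35)·(5/12) = +0.487950

+√(5/21) = +0.487950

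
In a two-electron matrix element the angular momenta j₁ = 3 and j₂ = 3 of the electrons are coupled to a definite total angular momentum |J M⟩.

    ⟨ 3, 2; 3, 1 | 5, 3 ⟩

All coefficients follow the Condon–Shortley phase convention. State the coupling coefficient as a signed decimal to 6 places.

+0.408248

triangle: 1!·5!·5!/12! = 14400/479001600
(j±m)!: 5!·1!·4!·2!·8!·2! = 464486400
prefactor² = (2J+1)·Δ·N² = 153600
  k=0: +1/(0!·1!·1!·4!·4!·1!) = 1/576
  k=1: −1/(1!·0!·0!·3!·5!·2!) = -1/1440
Σ = 1/960  ⇒  CG² = 153600·(1/960)² = 1/6
CG = +√(1/6) = +0.408248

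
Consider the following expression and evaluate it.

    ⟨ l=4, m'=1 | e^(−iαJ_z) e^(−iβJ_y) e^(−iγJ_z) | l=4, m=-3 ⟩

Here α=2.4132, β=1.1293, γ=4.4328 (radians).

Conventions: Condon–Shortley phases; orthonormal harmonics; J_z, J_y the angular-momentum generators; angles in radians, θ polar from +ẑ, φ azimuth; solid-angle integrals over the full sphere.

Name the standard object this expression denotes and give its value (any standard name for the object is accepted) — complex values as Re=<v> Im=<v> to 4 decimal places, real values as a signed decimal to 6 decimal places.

Wigner D-matrix element, Re=-0.0462 Im=-0.4169

This is a Wigner D-matrix element — the rotation-matrix element ⟨l m'| R(α,β,γ) |l m⟩ in the angular-momentum basis.
First d^4_{1,-3}(β=1.1293), then the phase factors e^{-i(1)α} and e^{-i(-3)γ}:
c=cos(1.129300/2)=0.844776, s=sin(1.129300/2)=0.535120; N=√[120·6·1·5040]=1904.940944
The bounds max(0,m−m')=0 and min(l+m,l−m')=1 give 2 terms
  k=0: (−1)^4·1904.9409/(144)·0.8448^4·0.5351^4 = +0.552447
  k=1: (−1)^5·1904.9409/(240)·0.8448^2·0.5351^6 = -0.133003
d^4_{1,-3}(1.1293) = +0.552447 -0.133003 = +0.419444
Attach z-rotation phases: D = e^{-i(1)(2.4132)}·(+0.419444)·e^{-i(-3)(4.4328)} = -0.046202-0.416892i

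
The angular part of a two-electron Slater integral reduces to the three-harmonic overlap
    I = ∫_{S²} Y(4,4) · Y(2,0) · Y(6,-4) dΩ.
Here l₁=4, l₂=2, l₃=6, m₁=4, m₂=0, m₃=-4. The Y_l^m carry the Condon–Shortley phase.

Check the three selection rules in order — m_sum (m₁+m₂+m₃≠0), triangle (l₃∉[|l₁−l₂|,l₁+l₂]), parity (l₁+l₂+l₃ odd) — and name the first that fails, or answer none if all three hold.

azimuthal sum: 4 + 0 − 4 = 0  ✓
2 ≤ 6 ≤ 6 (triangle on l)  ✓
L = 4 + 2 + 6 = 12 (even)  ✓

none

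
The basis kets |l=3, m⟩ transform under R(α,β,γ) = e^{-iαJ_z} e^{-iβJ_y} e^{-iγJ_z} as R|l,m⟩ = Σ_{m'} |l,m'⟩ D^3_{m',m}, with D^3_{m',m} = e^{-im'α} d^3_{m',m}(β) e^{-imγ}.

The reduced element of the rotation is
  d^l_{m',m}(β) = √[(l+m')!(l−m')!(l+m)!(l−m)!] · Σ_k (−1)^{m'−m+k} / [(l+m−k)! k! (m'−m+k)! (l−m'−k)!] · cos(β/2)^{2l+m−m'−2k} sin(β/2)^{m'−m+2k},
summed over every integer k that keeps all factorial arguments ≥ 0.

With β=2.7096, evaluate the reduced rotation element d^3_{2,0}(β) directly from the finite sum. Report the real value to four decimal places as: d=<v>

d^3_{2,0}(β=2.7096) via the finite sum:
Half-angle: c=0.214321, s=0.976763. N=√(120·1·6·6)=65.726707
Admissible k: 0..1 (factorial args all ≥0)
  k=0: (−1)^2·65.7267/(12)·0.2143^4·0.9768^2 = +0.011025
  k=1: (−1)^3·65.7267/(12)·0.2143^2·0.9768^4 = -0.229006
d^3_{2,0}(2.7096) = +0.011025 -0.229006 = -0.217980

d=-0.2180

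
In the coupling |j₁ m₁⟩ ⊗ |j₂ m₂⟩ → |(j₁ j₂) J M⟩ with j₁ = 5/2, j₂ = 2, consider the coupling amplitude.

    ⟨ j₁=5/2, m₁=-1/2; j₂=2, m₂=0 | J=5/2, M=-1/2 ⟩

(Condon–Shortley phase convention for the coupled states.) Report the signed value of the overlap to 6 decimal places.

√[6·2!3!2!/8! · 2!3!2!2!2!3!] = √(72/35)
  +(−1)^0/∏(0,2,3,2,0,0)! = 1/24  (running 1/24)
  +(−1)^1/∏(1,1,2,1,1,1)! = -1/2  (running -11/24)
  +(−1)^2/∏(2,0,1,0,2,2)! = 1/8  (running -1/3)
⟨..|..⟩ = √(72/35)·(-1/3) = -0.478091

-0.478091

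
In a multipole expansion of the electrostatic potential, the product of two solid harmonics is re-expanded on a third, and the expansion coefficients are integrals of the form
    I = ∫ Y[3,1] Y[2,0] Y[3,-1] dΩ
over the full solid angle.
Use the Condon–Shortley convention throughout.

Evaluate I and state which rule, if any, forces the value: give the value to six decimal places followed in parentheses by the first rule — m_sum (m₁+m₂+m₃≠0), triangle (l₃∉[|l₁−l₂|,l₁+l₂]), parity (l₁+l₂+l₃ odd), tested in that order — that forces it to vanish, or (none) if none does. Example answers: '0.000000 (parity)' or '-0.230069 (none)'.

-0.126157 (none)

Rules hold: Σm=0, L=8 even, 1≤3≤5.
N = 7·5·7 = 245
Δ = 2!·4!·2!/9! = 1/3780
Racah Σ t=0..2: t=0:+1/24 t=1:−1/4 t=2:+1/24 = -1/6
⇒ 3j(3 2 3; 0 0 0)² = 4/105, sgn +1
Racah Σ t=0..2: t=0:+1/16 t=1:−1/6 t=2:+1/96 = -3/32
⇒ 3j(3 2 3; 1 0 -1)² = 3/140, sgn -1
4πI² = N·(3j₀)²·(3jₘ)² = 1/5
I = -1·√(0.2/4π) = -0.12615663
No selection rule forces the value: the integral is nonzero (none).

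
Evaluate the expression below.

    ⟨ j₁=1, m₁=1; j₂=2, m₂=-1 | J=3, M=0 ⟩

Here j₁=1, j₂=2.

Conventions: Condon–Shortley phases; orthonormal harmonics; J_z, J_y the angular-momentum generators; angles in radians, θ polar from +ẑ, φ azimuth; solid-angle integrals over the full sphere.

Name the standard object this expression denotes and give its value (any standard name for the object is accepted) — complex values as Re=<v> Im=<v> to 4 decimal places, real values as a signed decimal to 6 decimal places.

This is a Clebsch–Gordan (vector-coupling) coefficient.
j₁+j₂−J=0  J+j₁−j₂=2  J−j₁+j₂=4  j₁+j₂+J+1=7
(j₁±m₁, j₂±m₂, J±M) = (2,0,1,3,3,3)
P² = 144/5
sum k=0..0:
  [0] +1/12 = 1/12
S = 1/12
C² = P²·S² = 1/5 ; C = +0.447214

Clebsch–Gordan coefficient, +√(1/5) ≈ +0.447214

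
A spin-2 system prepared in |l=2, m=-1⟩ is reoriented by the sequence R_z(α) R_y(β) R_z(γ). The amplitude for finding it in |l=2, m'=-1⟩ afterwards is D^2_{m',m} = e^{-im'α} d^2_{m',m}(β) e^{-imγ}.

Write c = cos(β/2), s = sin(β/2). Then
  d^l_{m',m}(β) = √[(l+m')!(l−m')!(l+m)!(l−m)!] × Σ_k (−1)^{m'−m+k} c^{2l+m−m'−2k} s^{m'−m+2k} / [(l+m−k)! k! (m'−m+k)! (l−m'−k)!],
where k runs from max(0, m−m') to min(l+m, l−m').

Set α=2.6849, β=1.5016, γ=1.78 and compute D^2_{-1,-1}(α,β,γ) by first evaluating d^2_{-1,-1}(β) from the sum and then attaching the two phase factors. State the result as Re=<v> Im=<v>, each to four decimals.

Re=0.1128 Im=0.4466

D^2_{-1,-1}(2.6849,1.5016,1.7800) = e^{-i·-1·2.6849}·d^2_{-1,-1}(1.5016)·e^{-i·-1·1.7800}. Compute d first:
c=cos(1.501600/2)=0.731143, s=sin(1.501600/2)=0.682224; N=√[1·6·1·6]=6.000000
k: max(0,(-1)−(-1))=0 … min(2+(-1),2−(-1))=1
  k=0: (−1)^0·6.0000/(6)·0.7311^4·0.6822^0 = +0.285766
  k=1: (−1)^1·6.0000/(2)·0.7311^2·0.6822^2 = -0.746415
d^2_{-1,-1}(1.5016) = +0.285766 -0.746415 = -0.460649
Phases: e^{-i·(-1)·2.6849}=-0.897516+0.440982i, e^{-i·(-1)·1.7800}=-0.207681+0.978197i ⇒ D=+0.112845+0.446613i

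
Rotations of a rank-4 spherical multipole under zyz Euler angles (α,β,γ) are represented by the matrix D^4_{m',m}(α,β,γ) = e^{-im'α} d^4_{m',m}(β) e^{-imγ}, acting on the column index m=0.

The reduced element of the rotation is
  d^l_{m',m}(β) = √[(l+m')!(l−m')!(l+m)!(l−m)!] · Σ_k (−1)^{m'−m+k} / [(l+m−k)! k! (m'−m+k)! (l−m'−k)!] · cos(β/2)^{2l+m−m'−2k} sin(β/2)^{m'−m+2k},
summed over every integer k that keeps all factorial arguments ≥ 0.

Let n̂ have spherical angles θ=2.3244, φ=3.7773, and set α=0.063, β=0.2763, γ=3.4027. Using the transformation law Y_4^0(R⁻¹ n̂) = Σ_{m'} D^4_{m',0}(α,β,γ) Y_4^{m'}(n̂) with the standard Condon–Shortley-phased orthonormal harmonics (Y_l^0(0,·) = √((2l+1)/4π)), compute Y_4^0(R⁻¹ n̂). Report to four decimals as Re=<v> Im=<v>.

Need the full column D^4_{m',0} for m'=−4..4 at α=0.0630, β=0.2763, γ=3.4027.
cos(β/2)=0.990472, sin(β/2)=0.137711
d^4_{-4,0}: single k=4 term ⇒ +0.002896;  D = +0.002804+0.000722i
d^4_{-3,0}: k∈[3..4] ⇒ +0.029457 -0.000569 = +0.028887;  D = +0.028373+0.005427i
d^4_{-2,0}: k∈[2..4] ⇒ +0.169868 -0.008757 +0.000063 = +0.161175;  D = +0.159898+0.020254i
d^4_{-1,0}: k∈[1..4] ⇒ +0.575944 -0.066801 +0.001291 -0.000004 = +0.510430;  D = +0.509418+0.032136i
d^4_{0,0}: k∈[0..4] ⇒ +0.926273 -0.286491 +0.012461 -0.000107 +0.000000 = +0.652136;  D = +0.652136+0.000000i
d^4_{1,0}: k∈[0..3] ⇒ -0.575944 +0.066801 -0.001291 +0.000004 = -0.510430;  D = -0.509418+0.032136i
d^4_{2,0}: k∈[0..2] ⇒ +0.169868 -0.008757 +0.000063 = +0.161175;  D = +0.159898-0.020254i
d^4_{3,0}: k∈[0..1] ⇒ -0.029457 +0.000569 = -0.028887;  D = -0.028373+0.005427i
d^4_{4,0}: single k=0 term ⇒ +0.002896;  D = +0.002804-0.000722i
Y_4^{m'}(θ=2.3244,φ=3.7773) and Σ D·Y over m':
  (+0.0028+0.0007i)·(-0.1034-0.0705i)  (+0.0284+0.0054i)·(-0.1096-0.3135i)  (+0.1599+0.0203i)·(+0.1195-0.3871i)  (+0.5094+0.0321i)·(+0.0527-0.0389i)  (+0.6521+0.0000i)·(-0.3569+0.0000i)  (-0.5094+0.0321i)·(-0.0527-0.0389i)  (+0.1599-0.0203i)·(+0.1195+0.3871i)  (-0.0284+0.0054i)·(+0.1096-0.3135i)  (+0.0028-0.0007i)·(-0.1034+0.0705i)
Y_4^0(R⁻¹ n̂) = -0.125905-0.000000i

Re=-0.1259 Im=0.0000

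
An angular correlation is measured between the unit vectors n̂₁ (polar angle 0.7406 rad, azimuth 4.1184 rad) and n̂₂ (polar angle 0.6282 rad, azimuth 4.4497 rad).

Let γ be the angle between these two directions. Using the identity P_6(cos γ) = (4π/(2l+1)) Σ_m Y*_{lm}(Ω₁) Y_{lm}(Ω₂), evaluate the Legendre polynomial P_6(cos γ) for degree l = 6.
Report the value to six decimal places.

0.491803

Addition theorem: P_6(cos γ) = (4π/13) Σ_m Y*_{lm}(Ω₁) Y_{lm}(Ω₂), m = −6…6:
  [-6]  conj(Y_{6,-6})(Ω₁) = +0.041578-0.018684i ; Y_{6,-6}(Ω₂) = +0.000106-0.019902i ; Δ = -0.000367-0.000829i
  [-5]  conj(Y_{6,-5})(Ω₁) = -0.029503+0.170189i ; Y_{6,-5}(Ω₂) = -0.091792+0.024158i ; Δ = -0.001403-0.016335i
  [-4]  conj(Y_{6,-4})(Ω₁) = -0.266139-0.255823i ; Y_{6,-4}(Ω₂) = +0.131137+0.229014i ; Δ = +0.023686-0.094498i
  [-3]  conj(Y_{6,-3})(Ω₁) = +0.432066-0.092621i ; Y_{6,-3}(Ω₂) = +0.318608-0.316912i ; Δ = +0.108307-0.166436i
  [-2]  conj(Y_{6,-2})(Ω₁) = -0.054674+0.135773i ; Y_{6,-2}(Ω₂) = -0.326819-0.189465i ; Δ = +0.043592-0.034014i
  [-1]  conj(Y_{6,-1})(Ω₁) = +0.177945+0.263487i ; Y_{6,-1}(Ω₂) = +0.025291-0.094052i ; Δ = +0.029282-0.010072i
  [+0]  conj(Y_{6,0})(Ω₁) = -0.250170-0.000000i ; Y_{6,0}(Ω₂) = -0.410041+0.000000i ; Δ = +0.102580+0.000000i
  [+1]  conj(Y_{6,1})(Ω₁) = -0.177945+0.263487i ; Y_{6,1}(Ω₂) = -0.025291-0.094052i ; Δ = +0.029282+0.010072i
  [+2]  conj(Y_{6,2})(Ω₁) = -0.054674-0.135773i ; Y_{6,2}(Ω₂) = -0.326819+0.189465i ; Δ = +0.043592+0.034014i
  [+3]  conj(Y_{6,3})(Ω₁) = -0.432066-0.092621i ; Y_{6,3}(Ω₂) = -0.318608-0.316912i ; Δ = +0.108307+0.166436i
  [+4]  conj(Y_{6,4})(Ω₁) = -0.266139+0.255823i ; Y_{6,4}(Ω₂) = +0.131137-0.229014i ; Δ = +0.023686+0.094498i
  [+5]  conj(Y_{6,5})(Ω₁) = +0.029503+0.170189i ; Y_{6,5}(Ω₂) = +0.091792+0.024158i ; Δ = -0.001403+0.016335i
  [+6]  conj(Y_{6,6})(Ω₁) = +0.041578+0.018684i ; Y_{6,6}(Ω₂) = +0.000106+0.019902i ; Δ = -0.000367+0.000829i
Σ over m = +0.508774-0.000000i; ×(4π/13) → +0.491803-0.000000i. Real part: 0.491803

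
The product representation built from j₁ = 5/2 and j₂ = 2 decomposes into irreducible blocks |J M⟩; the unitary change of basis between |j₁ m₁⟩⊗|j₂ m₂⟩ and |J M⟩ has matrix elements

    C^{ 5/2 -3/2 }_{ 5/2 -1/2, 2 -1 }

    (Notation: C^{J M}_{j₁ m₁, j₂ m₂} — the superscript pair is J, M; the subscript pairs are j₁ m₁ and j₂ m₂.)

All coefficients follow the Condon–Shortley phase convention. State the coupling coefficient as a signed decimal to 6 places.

-0.414039

triangle: 2!*3!*2!/8! = 24/40320
(j±m)!: 2!*3!*1!*3!*1!*4! = 1728
prefactor² = (2J+1)*Δ*N² = 216/35
  k=0: +1/(0!*2!*3!*1!*0!*1!) = 1/12
  k=1: −1/(1!*1!*2!*0!*1!*2!) = -1/4
Σ = -1/6  ⇒  CG² = 216/35*(-1/6)² = 6/35
CG = −√(6/35) = -0.414039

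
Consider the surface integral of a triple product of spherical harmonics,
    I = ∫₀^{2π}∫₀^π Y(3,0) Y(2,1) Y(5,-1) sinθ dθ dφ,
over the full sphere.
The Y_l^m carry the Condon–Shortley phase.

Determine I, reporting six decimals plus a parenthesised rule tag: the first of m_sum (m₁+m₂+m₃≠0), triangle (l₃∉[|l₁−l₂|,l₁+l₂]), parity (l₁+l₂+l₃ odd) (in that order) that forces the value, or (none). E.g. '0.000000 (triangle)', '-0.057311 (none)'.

m-sum 0 ✓  L=10 even ✓  1≤5≤5 ✓
Π(2lᵢ+1) = 7×5×11 = 385
triangle coeff Δ(3,2,5) = 1/2310
Σ_t [0,0]: t=0:+1/144 = 1/144
(3j)²=10/231 [(3 2 5; 0 0 0)], sign=-1
Σ_t [0,0]: t=0:+1/216 = 1/216
(3j)²=8/231 [(3 2 5; 0 1 -1)], sign=+1
⇒ 4πI² = 400/693
I = (-1)√(400/693/(4π)) = -0.21431790
No selection rule forces the value: the integral is nonzero (none).

-0.214318 (none)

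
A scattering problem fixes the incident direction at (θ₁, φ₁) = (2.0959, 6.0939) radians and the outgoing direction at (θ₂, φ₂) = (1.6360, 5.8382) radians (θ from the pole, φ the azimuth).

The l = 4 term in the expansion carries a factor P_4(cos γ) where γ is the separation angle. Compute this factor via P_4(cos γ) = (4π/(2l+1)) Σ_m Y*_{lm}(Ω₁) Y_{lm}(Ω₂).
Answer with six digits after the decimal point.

0.033235

Summing Y*_{l m}(θ₁,φ₁)·Y_{l m}(θ₂,φ₂) over m ∈ [−4, 4]; prefactor 4π/(2·4+1) = 1.396263:
  [-4]  conj(Y_{4,-4})(Ω₁) = (0.180290, -0.170379) ; Y_{4,-4}(Ω₂) = (-0.091102, 0.429222) ; Δ = (0.056706, 0.092906)
  [-3]  conj(Y_{4,-3})(Ω₁) = (-0.342693, 0.218620) ; Y_{4,-3}(Ω₂) = (-0.018935, -0.078794) ; Δ = (0.023715, 0.022862)
  [-2]  conj(Y_{4,-2})(Ω₁) = (0.176667, -0.070270) ; Y_{4,-2}(Ω₂) = (-0.203436, -0.251147) ; Δ = (-0.053588, -0.030074)
  [-1]  conj(Y_{4,-1})(Ω₁) = (0.250088, -0.047912) ; Y_{4,-1}(Ω₂) = (0.082468, 0.039328) ; Δ = (0.022508, 0.005884)
  [+0]  conj(Y_{4,0})(Ω₁) = (-0.246348, -0.000000) ; Y_{4,0}(Ω₂) = (0.303950, 0.000000) ; Δ = (-0.074877, -0.000000)
  [+1]  conj(Y_{4,1})(Ω₁) = (-0.250088, -0.047912) ; Y_{4,1}(Ω₂) = (-0.082468, 0.039328) ; Δ = (0.022508, -0.005884)
  [+2]  conj(Y_{4,2})(Ω₁) = (0.176667, 0.070270) ; Y_{4,2}(Ω₂) = (-0.203436, 0.251147) ; Δ = (-0.053588, 0.030074)
  [+3]  conj(Y_{4,3})(Ω₁) = (0.342693, 0.218620) ; Y_{4,3}(Ω₂) = (0.018935, -0.078794) ; Δ = (0.023715, -0.022862)
  [+4]  conj(Y_{4,4})(Ω₁) = (0.180290, 0.170379) ; Y_{4,4}(Ω₂) = (-0.091102, -0.429222) ; Δ = (0.056706, -0.092906)
Σ over m = (0.023803, 0.000000); ×(4π/9) → (0.033235, 0.000000). Real part: 0.033235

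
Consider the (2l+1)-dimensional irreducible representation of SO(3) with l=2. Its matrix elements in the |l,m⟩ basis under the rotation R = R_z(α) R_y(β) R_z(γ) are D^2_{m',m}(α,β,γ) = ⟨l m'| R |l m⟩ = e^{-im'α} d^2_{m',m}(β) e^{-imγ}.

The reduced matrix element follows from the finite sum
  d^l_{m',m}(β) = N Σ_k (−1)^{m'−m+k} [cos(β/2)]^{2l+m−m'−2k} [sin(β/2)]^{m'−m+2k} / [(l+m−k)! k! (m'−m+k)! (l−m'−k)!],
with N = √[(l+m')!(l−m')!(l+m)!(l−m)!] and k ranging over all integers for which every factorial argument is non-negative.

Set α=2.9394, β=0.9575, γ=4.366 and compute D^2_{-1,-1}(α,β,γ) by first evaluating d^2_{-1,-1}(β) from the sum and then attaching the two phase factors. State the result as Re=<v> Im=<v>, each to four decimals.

Re=0.0621 Im=0.1016

Split into d^2_{-1,-1}(β=0.9575) × two z-phases.
c=cos(0.957500/2)=0.887571, s=sin(0.957500/2)=0.460670; N=√[1·6·1·6]=6.000000
k∈{0,1} keeps every argument non-negative
  k=0: (−1)^0·6.0000/(6)·0.8876^4·0.4607^0 = +0.620602
  k=1: (−1)^1·6.0000/(2)·0.8876^2·0.4607^2 = -0.501543
d^2_{-1,-1}(0.9575) = +0.620602 -0.501543 = +0.119060
Attach z-rotation phases: D = e^{-i(-1)(2.9394)}·(+0.119060)·e^{-i(-1)(4.3660)} = +0.062087+0.101589i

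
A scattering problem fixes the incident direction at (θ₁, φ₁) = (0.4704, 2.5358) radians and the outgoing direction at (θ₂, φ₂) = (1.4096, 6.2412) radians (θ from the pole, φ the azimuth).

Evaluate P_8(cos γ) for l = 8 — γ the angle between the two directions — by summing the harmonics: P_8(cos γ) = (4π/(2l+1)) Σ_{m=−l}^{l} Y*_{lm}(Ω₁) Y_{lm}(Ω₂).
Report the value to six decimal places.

Expand P_8 via completeness: Σ_{m} conj(Y_{8,m}) at Ω₁ times Y_{8,m} at Ω₂ —
  m=-8: (+0.000123+0.000910i) × (+0.438389+0.153046i) = -0.000085+0.000418i  (running Σ = -0.000085+0.000418i)
  m=-7: (+0.003282-0.006432i) × (+0.289068+0.087490i) = +0.001512-0.001572i  (running Σ = +0.001426-0.001155i)
  m=-6: (-0.031385+0.016868i) × (-0.206835-0.053235i) = +0.007389-0.001818i  (running Σ = +0.008815-0.002973i)
  m=-5: (+0.122865+0.013897i) × (-0.312542-0.066592i) = -0.037475-0.012525i  (running Σ = -0.028659-0.015498i)
  m=-4: (-0.229772-0.200885i) × (+0.118199+0.020039i) = -0.023133-0.028349i  (running Σ = -0.051793-0.043847i)
  m=-3: (+0.123221+0.489548i) × (+0.315109+0.039901i) = +0.019295+0.159177i  (running Σ = -0.032498+0.115331i)
  m=-2: (+0.155464-0.414017i) × (-0.075893-0.006388i) = -0.014443+0.030428i  (running Σ = -0.046941+0.145759i)
  m=-1: (+0.061127-0.042341i) × (-0.314060-0.013194i) = -0.019756+0.012491i  (running Σ = -0.066698+0.158250i)
  m=0: (-0.470527-0.000000i) × (+0.063049+0.000000i) = -0.029666-0.000000i  (running Σ = -0.096364+0.158250i)
  m=1: (-0.061127-0.042341i) × (+0.314060-0.013194i) = -0.019756-0.012491i  (running Σ = -0.116120+0.145759i)
  m=2: (+0.155464+0.414017i) × (-0.075893+0.006388i) = -0.014443-0.030428i  (running Σ = -0.130564+0.115331i)
  m=3: (-0.123221+0.489548i) × (-0.315109+0.039901i) = +0.019295-0.159177i  (running Σ = -0.111269-0.043847i)
  m=4: (-0.229772+0.200885i) × (+0.118199-0.020039i) = -0.023133+0.028349i  (running Σ = -0.134402-0.015498i)
  m=5: (-0.122865+0.013897i) × (+0.312542-0.066592i) = -0.037475+0.012525i  (running Σ = -0.171877-0.002973i)
  m=6: (-0.031385-0.016868i) × (-0.206835+0.053235i) = +0.007389+0.001818i  (running Σ = -0.164488-0.001155i)
  m=7: (-0.003282-0.006432i) × (-0.289068+0.087490i) = +0.001512+0.001572i  (running Σ = -0.162976+0.000418i)
  m=8: (+0.000123-0.000910i) × (+0.438389-0.153046i) = -0.000085-0.000418i  (running Σ = -0.163062+0.000000i)
Accumulated sum -0.163062+0.000000i; after 4π/(2l+1) scaling, -0.120535+0.000000i ⇒ P_8 = -0.120535

-0.120535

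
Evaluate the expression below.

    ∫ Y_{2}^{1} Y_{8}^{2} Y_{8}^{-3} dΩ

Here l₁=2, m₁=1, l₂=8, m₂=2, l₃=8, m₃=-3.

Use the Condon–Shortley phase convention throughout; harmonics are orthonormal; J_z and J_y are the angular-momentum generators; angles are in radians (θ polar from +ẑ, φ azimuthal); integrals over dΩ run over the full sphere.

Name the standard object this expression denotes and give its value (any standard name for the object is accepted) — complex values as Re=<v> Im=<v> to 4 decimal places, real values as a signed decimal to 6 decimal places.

This is a Gaunt coefficient — the integral of a triple product of spherical harmonics over the sphere.
Rules hold: Σm=0, L=18 even, 6≤8≤10.
N = 5·17·17 = 1445
Δ = 2!·2!·14!/19! = 1/348840
Racah Σ t=0..2: t=0:+1/116121600 t=1:−1/25401600 t=2:+1/116121600 = -1/45158400
⇒ 3j(2 8 8; 0 0 0)² = 24/1615, sgn -1
Racah Σ t=0..1: t=0:+1/174182400 t=1:−1/87091200 = -1/174182400
⇒ 3j(2 8 8; 1 2 -3)² = 55/7752, sgn +1
4πI² = N·(3j₀)²·(3jₘ)² = 55/361
I = -1·√(0.152355/4π) = -0.11010900

Gaunt coefficient, -0.110109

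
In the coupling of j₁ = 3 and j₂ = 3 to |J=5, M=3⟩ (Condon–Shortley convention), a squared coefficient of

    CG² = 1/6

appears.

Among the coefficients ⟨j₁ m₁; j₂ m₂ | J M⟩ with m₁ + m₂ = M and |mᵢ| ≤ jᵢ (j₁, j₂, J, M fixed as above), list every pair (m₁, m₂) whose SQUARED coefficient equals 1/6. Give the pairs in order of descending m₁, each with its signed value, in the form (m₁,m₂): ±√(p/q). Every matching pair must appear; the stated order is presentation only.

(2,1): +√(1/6); (1,2): −√(1/6)

Admissible pairs with m₁+m₂ = M = 3: (0,3), (1,2), (2,1), (3,0)
  (m₁,m₂)=(3,0): CG² = 1/3, CG = +√(1/3)
  (m₁,m₂)=(2,1): CG² = 1/6, CG = +√(1/6)   ← matches the target
  (m₁,m₂)=(1,2): CG² = 1/6, CG = −√(1/6)   ← matches the target
  (m₁,m₂)=(0,3): CG² = 1/3, CG = −√(1/3)
Pairs with CG² = 1/6: (2,1): +√(1/6); (1,2): −√(1/6)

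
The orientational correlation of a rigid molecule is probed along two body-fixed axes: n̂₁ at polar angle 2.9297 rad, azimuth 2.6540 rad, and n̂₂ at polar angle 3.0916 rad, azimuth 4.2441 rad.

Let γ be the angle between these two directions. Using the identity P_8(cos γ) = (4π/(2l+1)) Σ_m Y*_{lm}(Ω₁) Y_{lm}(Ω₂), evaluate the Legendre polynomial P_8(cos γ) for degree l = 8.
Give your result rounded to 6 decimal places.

Addition theorem: P_8(cos γ) = (4π/17) Σ_m Y*_{lm}(Ω₁) Y_{lm}(Ω₂), m = −8…8:
  [-8]  conj(Y_{8,-8})(Ω₁) = (-0.000001, 0.000001) ; Y_{8,-8}(Ω₂) = (-0.000000, -0.000000) ; Δ = (0.000000, -0.000000)
  [-7]  conj(Y_{8,-7})(Ω₁) = (-0.000035, 0.000010) ; Y_{8,-7}(Ω₂) = (0.000000, -0.000000) ; Δ = (0.000000, 0.000000)
  [-6]  conj(Y_{8,-6})(Ω₁) = (-0.000424, -0.000093) ; Y_{8,-6}(Ω₂) = (0.000000, -0.000000) ; Δ = (-0.000000, 0.000000)
  [-5]  conj(Y_{8,-5})(Ω₁) = (-0.002827, -0.002399) ; Y_{8,-5}(Ω₂) = (0.000002, 0.000002) ; Δ = (-0.000000, -0.000000)
  [-4]  conj(Y_{8,-4})(Ω₁) = (-0.008712, -0.021839) ; Y_{8,-4}(Ω₂) = (-0.000025, 0.000080) ; Δ = (0.000002, -0.000000)
  [-3]  conj(Y_{8,-3})(Ω₁) = (0.011798, -0.108793) ; Y_{8,-3}(Ω₂) = (-0.001704, 0.000285) ; Δ = (0.000011, 0.000189)
  [-2]  conj(Y_{8,-2})(Ω₁) = (0.198192, -0.292443) ; Y_{8,-2}(Ω₂) = (-0.015064, -0.020479) ; Δ = (-0.008974, 0.000347)
  [-1]  conj(Y_{8,-1})(Ω₁) = (0.599755, -0.318050) ; Y_{8,-1}(Ω₂) = (0.108885, -0.215267) ; Δ = (-0.003161, -0.163739)
  [+0]  conj(Y_{8,0})(Ω₁) = (0.395480, -0.000000) ; Y_{8,0}(Ω₂) = (1.111362, 0.000000) ; Δ = (0.439522, 0.000000)
  [+1]  conj(Y_{8,1})(Ω₁) = (-0.599755, -0.318050) ; Y_{8,1}(Ω₂) = (-0.108885, -0.215267) ; Δ = (-0.003161, 0.163739)
  [+2]  conj(Y_{8,2})(Ω₁) = (0.198192, 0.292443) ; Y_{8,2}(Ω₂) = (-0.015064, 0.020479) ; Δ = (-0.008974, -0.000347)
  [+3]  conj(Y_{8,3})(Ω₁) = (-0.011798, -0.108793) ; Y_{8,3}(Ω₂) = (0.001704, 0.000285) ; Δ = (0.000011, -0.000189)
  [+4]  conj(Y_{8,4})(Ω₁) = (-0.008712, 0.021839) ; Y_{8,4}(Ω₂) = (-0.000025, -0.000080) ; Δ = (0.000002, 0.000000)
  [+5]  conj(Y_{8,5})(Ω₁) = (0.002827, -0.002399) ; Y_{8,5}(Ω₂) = (-0.000002, 0.000002) ; Δ = (-0.000000, 0.000000)
  [+6]  conj(Y_{8,6})(Ω₁) = (-0.000424, 0.000093) ; Y_{8,6}(Ω₂) = (0.000000, 0.000000) ; Δ = (-0.000000, -0.000000)
  [+7]  conj(Y_{8,7})(Ω₁) = (0.000035, 0.000010) ; Y_{8,7}(Ω₂) = (-0.000000, -0.000000) ; Δ = (0.000000, -0.000000)
  [+8]  conj(Y_{8,8})(Ω₁) = (-0.000001, -0.000001) ; Y_{8,8}(Ω₂) = (-0.000000, 0.000000) ; Δ = (0.000000, 0.000000)
Σ over m = (0.415277, -0.000000); ×(4π/17) → (0.306972, -0.000000). Real part: 0.306972

0.306972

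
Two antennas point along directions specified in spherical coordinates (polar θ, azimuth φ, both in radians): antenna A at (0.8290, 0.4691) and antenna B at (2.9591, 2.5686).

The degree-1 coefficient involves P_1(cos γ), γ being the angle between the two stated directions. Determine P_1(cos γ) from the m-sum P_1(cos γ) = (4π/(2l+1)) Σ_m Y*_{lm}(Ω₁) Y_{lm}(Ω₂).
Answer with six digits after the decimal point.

Term-by-term m-sum for l=1 (normalisation 4π/3 = 4.188790):
  m=-1: (0.22720 + 0.11515j) × (-0.05269 - 0.03399j) = -0.00806 - 0.01379j  (running Σ = -0.00806 - 0.01379j)
  m=0: (0.33011 + 0.00000j) × (-0.48049 + 0.00000j) = -0.15861 + 0.00000j  (running Σ = -0.16667 - 0.01379j)
  m=1: (-0.22720 + 0.11515j) × (0.05269 - 0.03399j) = -0.00806 + 0.01379j  (running Σ = -0.17472 + 0.00000j)
Accumulated sum -0.17472 + 0.00000j; after 4π/(2l+1) scaling, -0.73188 + 0.00000j ⇒ P_1 = -0.731884

-0.731884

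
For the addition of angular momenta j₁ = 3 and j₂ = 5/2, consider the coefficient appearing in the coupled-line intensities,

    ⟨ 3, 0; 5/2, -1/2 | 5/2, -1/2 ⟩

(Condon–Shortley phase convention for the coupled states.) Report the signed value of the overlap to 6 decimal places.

-0.276026  (= −√(8/105))

j₁+j₂−J=3  J+j₁−j₂=3  J−j₁+j₂=2  j₁+j₂+J+1=9
(j₁±m₁, j₂±m₂, J±M) = (3,3,2,3,2,3)
P² = 216/35
sum k=0..2:
  [0] +1/72 = 1/72
  [1] −1/4 = -1/4
  [2] +1/8 = 1/8
S = -1/9
C² = P²·S² = 8/105 ; C = -0.276026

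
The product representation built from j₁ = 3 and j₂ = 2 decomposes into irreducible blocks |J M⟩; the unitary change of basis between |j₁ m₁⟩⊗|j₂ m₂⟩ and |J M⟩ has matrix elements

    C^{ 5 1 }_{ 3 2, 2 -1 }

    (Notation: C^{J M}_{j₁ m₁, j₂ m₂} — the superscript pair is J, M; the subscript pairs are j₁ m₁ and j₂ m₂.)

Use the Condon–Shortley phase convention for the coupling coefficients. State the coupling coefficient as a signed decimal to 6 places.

+0.338062

√[11·0!6!4!/11! · 5!1!1!3!6!4!] = √(414720/7)
  +(−1)^0/∏(0,0,1,1,5,3)! = 1/720  (running 1/720)
⟨..|..⟩ = √(414720/7)·(1/720) = +0.338062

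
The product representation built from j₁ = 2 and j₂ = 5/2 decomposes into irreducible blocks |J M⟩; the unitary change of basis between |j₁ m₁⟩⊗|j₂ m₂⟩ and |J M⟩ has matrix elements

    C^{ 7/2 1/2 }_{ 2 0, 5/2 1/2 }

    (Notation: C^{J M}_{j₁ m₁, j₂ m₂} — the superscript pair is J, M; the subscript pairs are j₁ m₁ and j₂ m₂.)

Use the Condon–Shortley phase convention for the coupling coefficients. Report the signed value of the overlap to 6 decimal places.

√[8·1!3!4!/9! · 2!2!3!2!4!3!] = √(768/35)
  +(−1)^0/∏(0,1,2,3,1,1)! = 1/12  (running 1/12)
  +(−1)^1/∏(1,0,1,2,2,2)! = -1/8  (running -1/24)
⟨..|..⟩ = √(768/35)·(-1/24) = -0.195180

-0.195180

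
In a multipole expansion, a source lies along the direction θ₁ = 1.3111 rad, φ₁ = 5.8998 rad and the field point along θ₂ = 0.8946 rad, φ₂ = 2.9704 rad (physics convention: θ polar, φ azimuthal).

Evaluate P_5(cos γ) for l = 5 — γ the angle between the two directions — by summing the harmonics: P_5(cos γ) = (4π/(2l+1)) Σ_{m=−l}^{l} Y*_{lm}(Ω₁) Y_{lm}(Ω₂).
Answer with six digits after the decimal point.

Summing Y*_{l m}(θ₁,φ₁)·Y_{l m}(θ₂,φ₂) over m ∈ [−5, 5]; prefactor 4π/(2·5+1) = 1.142397:
  term(m=-5) = -0.02559 + 0.04576j   from Y*(Ω₁)=-0.13277 - 0.36815j, Y(Ω₂)=-0.08781 - 0.10117j
  term(m=-4) = 0.07387 - 0.08388j   from Y*(Ω₁)=0.01225 - 0.32860j, Y(Ω₂)=0.26330 + 0.21500j
  term(m=-3) = 0.04231 - 0.03128j   from Y*(Ω₁)=-0.05184 + 0.11589j, Y(Ω₂)=-0.36099 - 0.20362j
  term(m=-2) = -0.03355 + 0.01516j   from Y*(Ω₁)=-0.23483 + 0.22624j, Y(Ω₂)=0.10636 + 0.03791j
  term(m=-1) = 0.01604 - 0.00346j   from Y*(Ω₁)=0.04827 - 0.01947j, Y(Ω₂)=0.31062 + 0.05370j
  term(m=+0) = -0.06448 + 0.00000j   from Y*(Ω₁)=0.32008 + 0.00000j, Y(Ω₂)=-0.20144 + 0.00000j
  term(m=+1) = 0.01604 + 0.00346j   from Y*(Ω₁)=-0.04827 - 0.01947j, Y(Ω₂)=-0.31062 + 0.05370j
  term(m=+2) = -0.03355 - 0.01516j   from Y*(Ω₁)=-0.23483 - 0.22624j, Y(Ω₂)=0.10636 - 0.03791j
  term(m=+3) = 0.04231 + 0.03128j   from Y*(Ω₁)=0.05184 + 0.11589j, Y(Ω₂)=0.36099 - 0.20362j
  term(m=+4) = 0.07387 + 0.08388j   from Y*(Ω₁)=0.01225 + 0.32860j, Y(Ω₂)=0.26330 - 0.21500j
  term(m=+5) = -0.02559 - 0.04576j   from Y*(Ω₁)=0.13277 - 0.36815j, Y(Ω₂)=0.08781 - 0.10117j
Σ over m = 0.08170 - 0.00000j; ×(4π/11) → 0.09333 - 0.00000j. Real part: 0.093332

0.093332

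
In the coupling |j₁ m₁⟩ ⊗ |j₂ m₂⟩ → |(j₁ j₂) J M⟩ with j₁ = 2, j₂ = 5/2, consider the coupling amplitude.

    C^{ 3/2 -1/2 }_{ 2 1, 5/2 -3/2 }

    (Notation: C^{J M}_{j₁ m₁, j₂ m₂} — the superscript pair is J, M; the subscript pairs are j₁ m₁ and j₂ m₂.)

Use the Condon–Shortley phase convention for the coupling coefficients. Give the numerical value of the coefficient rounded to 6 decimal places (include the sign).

-0.138013

√[4·3!1!2!/7! · 3!1!1!4!1!2!] = √(96/35)
  +(−1)^0/∏(0,3,1,1,0,1)! = 1/6  (running 1/6)
  +(−1)^1/∏(1,2,0,0,1,2)! = -1/4  (running -1/12)
⟨..|..⟩ = √(96/35)·(-1/12) = -0.138013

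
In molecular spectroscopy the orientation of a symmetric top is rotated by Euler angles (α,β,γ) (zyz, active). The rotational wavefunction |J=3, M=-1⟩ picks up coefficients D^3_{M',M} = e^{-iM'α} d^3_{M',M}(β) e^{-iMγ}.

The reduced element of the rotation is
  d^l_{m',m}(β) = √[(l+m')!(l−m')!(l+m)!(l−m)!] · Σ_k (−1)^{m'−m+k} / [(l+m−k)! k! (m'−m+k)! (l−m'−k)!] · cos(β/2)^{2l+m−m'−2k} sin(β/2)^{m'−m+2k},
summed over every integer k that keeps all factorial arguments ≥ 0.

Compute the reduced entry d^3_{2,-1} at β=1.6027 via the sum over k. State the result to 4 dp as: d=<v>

d^3_{2,-1}(β=1.6027) via the finite sum:
Half-angle: c=0.695738, s=0.718296. N=√(120·1·2·24)=75.894664
k: max(0,(-1)−(2))=0 … min(3+(-1),3−(2))=1
  k=0: (−1)^3·75.8947/(12)·0.6957^3·0.7183^3 = -0.789363
  k=1: (−1)^4·75.8947/(24)·0.6957^1·0.7183^5 = +0.420691
d^3_{2,-1}(1.6027) = -0.789363 +0.420691 = -0.368673

d=-0.3687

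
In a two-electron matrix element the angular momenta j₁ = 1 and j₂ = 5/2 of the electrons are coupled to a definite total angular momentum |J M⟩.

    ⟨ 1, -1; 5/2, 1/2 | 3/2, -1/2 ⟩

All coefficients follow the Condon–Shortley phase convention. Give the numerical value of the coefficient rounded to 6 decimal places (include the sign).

+√(1/5) = +0.447214

triangle: 2!*0!*3!/6! = 12/720
(j±m)!: 0!*2!*3!*2!*1!*2! = 48
prefactor² = (2J+1)*Δ*N² = 16/5
  k=2: +1/(2!*0!*0!*1!*0!*2!) = 1/4
Σ = 1/4  ⇒  CG² = 16/5*(1/4)² = 1/5
CG = +√(1/5) = +0.447214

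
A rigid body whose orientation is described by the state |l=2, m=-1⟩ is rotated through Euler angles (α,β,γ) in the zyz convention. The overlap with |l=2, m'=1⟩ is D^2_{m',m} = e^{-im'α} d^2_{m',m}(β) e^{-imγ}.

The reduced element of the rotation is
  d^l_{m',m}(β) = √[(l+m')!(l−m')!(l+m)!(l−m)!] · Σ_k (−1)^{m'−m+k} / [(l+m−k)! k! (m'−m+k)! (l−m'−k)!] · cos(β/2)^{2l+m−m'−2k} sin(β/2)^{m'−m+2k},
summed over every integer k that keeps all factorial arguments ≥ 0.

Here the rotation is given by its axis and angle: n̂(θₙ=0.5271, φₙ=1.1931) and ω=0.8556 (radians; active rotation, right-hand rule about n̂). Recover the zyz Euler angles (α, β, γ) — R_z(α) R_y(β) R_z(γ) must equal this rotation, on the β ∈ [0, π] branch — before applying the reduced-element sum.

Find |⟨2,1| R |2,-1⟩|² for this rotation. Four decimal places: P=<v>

Axis–angle → zyz. n̂ = (sinθₙcosφₙ, sinθₙsinφₙ, cosθₙ) = (+0.185507, +0.467574, +0.864269), ω = 0.8556.
R = I cosω + sinω [n̂]ₓ + (1−cosω) n̂n̂ᵀ gives
  R = [+0.667612, -0.622634, +0.408192; +0.682351, +0.731024, -0.000943; -0.297811, +0.279160, +0.912896]
β = atan2(√(R₁₃²+R₂₃²), R₃₃) = 0.420474; α = atan2(R₂₃, R₁₃) mod 2π = 6.280876; γ = atan2(R₃₂, −R₃₁) mod 2π = 0.753083
First d^2_{1,-1}(β=0.4205), then the phase factors e^{-i(1)α} and e^{-i(-1)γ}:
c=cos(0.420474/2)=0.977981, s=sin(0.420474/2)=0.208692; N=√[6·1·1·6]=6.000000
k∈{0,1} keeps every argument non-negative
  k=0: (−1)^2·6.0000/(2)·0.9780^2·0.2087^2 = +0.124966
  k=1: (−1)^3·6.0000/(6)·0.9780^0·0.2087^4 = -0.001897
d^2_{1,-1}(0.4205) = +0.124966 -0.001897 = +0.123070
|D^2_{1,-1}|² = |d^2_{1,-1}(β)|² = (+0.123070)² = 0.015146 (the z-rotation phases have unit modulus)

P=0.0151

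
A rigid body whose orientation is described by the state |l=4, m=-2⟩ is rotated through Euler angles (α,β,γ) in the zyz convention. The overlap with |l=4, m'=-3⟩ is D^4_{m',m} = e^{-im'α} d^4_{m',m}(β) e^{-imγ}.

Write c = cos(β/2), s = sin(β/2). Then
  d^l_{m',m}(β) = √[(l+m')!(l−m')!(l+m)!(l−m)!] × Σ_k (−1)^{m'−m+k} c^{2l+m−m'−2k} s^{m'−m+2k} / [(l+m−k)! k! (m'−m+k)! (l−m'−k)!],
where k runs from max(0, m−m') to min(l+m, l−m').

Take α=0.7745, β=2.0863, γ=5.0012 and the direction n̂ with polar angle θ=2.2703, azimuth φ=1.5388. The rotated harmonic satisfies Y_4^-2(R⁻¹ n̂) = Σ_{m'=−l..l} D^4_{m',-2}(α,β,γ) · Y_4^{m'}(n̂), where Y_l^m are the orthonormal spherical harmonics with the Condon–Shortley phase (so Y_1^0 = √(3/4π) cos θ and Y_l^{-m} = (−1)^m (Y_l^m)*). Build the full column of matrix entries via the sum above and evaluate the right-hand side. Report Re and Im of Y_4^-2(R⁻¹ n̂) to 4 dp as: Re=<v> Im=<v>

Need the full column D^4_{m',-2} for m'=−4..4 at α=0.7745, β=2.0863, γ=5.0012.
cos(β/2)=0.503501, sin(β/2)=0.863995
d^4_{-4,-2}: single k=2 term ⇒ +0.064358;  D = +0.055397+0.032759i
d^4_{-3,-2}: k∈[1..2] ⇒ +0.026520 -0.234272 = -0.207752;  D = -0.201774+0.049478i
d^4_{-2,-2}: k∈[0..2] ⇒ +0.004131 -0.145951 +0.537201 = +0.395381;  D = +0.208621-0.335863i
d^4_{-1,-2}: k∈[0..2] ⇒ -0.030071 +0.442733 -0.869103 = -0.456442;  D = +0.099019+0.445572i
d^4_{0,-2}: k∈[0..2] ⇒ +0.115384 -0.906016 +1.000433 = +0.209802;  D = -0.175764-0.114559i
d^4_{1,-2}: k∈[0..2] ⇒ -0.295155 +1.303655 -0.767739 = +0.240761;  D = -0.236110+0.047095i
d^4_{2,-2}: k∈[0..2] ⇒ +0.537201 -1.265459 +0.310519 = -0.417739;  D = +0.235673-0.344912i
d^4_{3,-2}: k∈[0..1] ⇒ -0.689829 +0.677082 = -0.012747;  D = -0.002220-0.012552i
d^4_{4,-2}: single k=0 term ⇒ +0.558015;  D = +0.453762+0.324778i
Y_4^{m'}(θ=2.2703,φ=1.5388) and Σ D·Y over m':
  (+0.0554+0.0328i)·(+0.1504+0.0194i)  (-0.2018+0.0495i)·(+0.0346-0.3594i)  (+0.2086-0.3359i)·(-0.3717-0.0238i)  (+0.0990+0.4456i)·(+0.0007-0.0229i)  (-0.1758-0.1146i)·(-0.3620+0.0000i)  (-0.2361+0.0471i)·(-0.0007-0.0229i)  (+0.2357-0.3449i)·(-0.3717+0.0238i)  (-0.0022-0.0126i)·(-0.0346-0.3594i)  (+0.4538+0.3248i)·(+0.1504-0.0194i)
Y_4^-2(R⁻¹ n̂) = -0.001155+0.420111i

Re=-0.0012 Im=0.4201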